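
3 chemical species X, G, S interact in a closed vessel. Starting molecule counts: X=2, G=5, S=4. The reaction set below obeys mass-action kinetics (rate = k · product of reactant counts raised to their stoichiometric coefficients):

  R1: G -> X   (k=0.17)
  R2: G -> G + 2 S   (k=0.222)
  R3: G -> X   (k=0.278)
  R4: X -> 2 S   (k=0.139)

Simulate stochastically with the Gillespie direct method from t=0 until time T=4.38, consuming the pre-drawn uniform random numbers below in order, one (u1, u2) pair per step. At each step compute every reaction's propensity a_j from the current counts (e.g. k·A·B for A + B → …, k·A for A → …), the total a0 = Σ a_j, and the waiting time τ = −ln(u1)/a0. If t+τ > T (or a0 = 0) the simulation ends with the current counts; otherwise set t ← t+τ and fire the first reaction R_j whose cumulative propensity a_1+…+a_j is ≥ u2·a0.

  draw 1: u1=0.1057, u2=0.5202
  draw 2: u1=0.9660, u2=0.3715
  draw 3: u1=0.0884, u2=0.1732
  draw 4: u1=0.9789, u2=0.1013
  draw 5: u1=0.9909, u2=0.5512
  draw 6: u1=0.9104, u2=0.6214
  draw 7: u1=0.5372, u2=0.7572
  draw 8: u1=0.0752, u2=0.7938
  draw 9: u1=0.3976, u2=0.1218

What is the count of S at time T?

S at T = 12

t=0.000: X=2 G=5 S=4
Draw 1: a1=0.850, a2=1.110, a3=1.390, a4=0.278, a0=3.628; τ=−ln(0.1057)/3.628=0.619 → t=0.619; u2·a0=0.5202·3.628=1.887; a1=0.850 < 1.887 ≤ a1+a2=1.960 → R2 fires; X=2 G=5 S=6
Draw 2: a1=0.850, a2=1.110, a3=1.390, a4=0.278, a0=3.628; τ=−ln(0.9660)/3.628=0.010 → t=0.629; u2·a0=0.3715·3.628=1.348; a1=0.850 < 1.348 ≤ a1+a2=1.960 → R2 fires; X=2 G=5 S=8
Draw 3: a1=0.850, a2=1.110, a3=1.390, a4=0.278, a0=3.628; τ=−ln(0.0884)/3.628=0.669 → t=1.298; u2·a0=0.1732·3.628=0.628 ≤ a1=0.850 → R1 fires; X=3 G=4 S=8
Draw 4: a1=0.680, a2=0.888, a3=1.112, a4=0.417, a0=3.097; τ=−ln(0.9789)/3.097=0.007 → t=1.304; u2·a0=0.1013·3.097=0.314 ≤ a1=0.680 → R1 fires; X=4 G=3 S=8
Draw 5: a1=0.510, a2=0.666, a3=0.834, a4=0.556, a0=2.566; τ=−ln(0.9909)/2.566=0.004 → t=1.308; u2·a0=0.5512·2.566=1.414; a1+a2=1.176 < 1.414 ≤ a1+…+a3=2.010 → R3 fires; X=5 G=2 S=8
Draw 6: a1=0.340, a2=0.444, a3=0.556, a4=0.695, a0=2.035; τ=−ln(0.9104)/2.035=0.046 → t=1.354; u2·a0=0.6214·2.035=1.265; a1+a2=0.784 < 1.265 ≤ a1+…+a3=1.340 → R3 fires; X=6 G=1 S=8
Draw 7: a1=0.170, a2=0.222, a3=0.278, a4=0.834, a0=1.504; τ=−ln(0.5372)/1.504=0.413 → t=1.767; u2·a0=0.7572·1.504=1.139; a1+…+a3=0.670 < 1.139 ≤ a1+…+a4=1.504 → R4 fires; X=5 G=1 S=10
Draw 8: a1=0.170, a2=0.222, a3=0.278, a4=0.695, a0=1.365; τ=−ln(0.0752)/1.365=1.896 → t=3.663; u2·a0=0.7938·1.365=1.084; a1+…+a3=0.670 < 1.084 ≤ a1+…+a4=1.365 → R4 fires; X=4 G=1 S=12
Draw 9: a1=0.170, a2=0.222, a3=0.278, a4=0.556, a0=1.226; τ=−ln(0.3976)/1.226=0.752 → t=4.415 > T=4.38: stop.
Read off S at T=4.38: 12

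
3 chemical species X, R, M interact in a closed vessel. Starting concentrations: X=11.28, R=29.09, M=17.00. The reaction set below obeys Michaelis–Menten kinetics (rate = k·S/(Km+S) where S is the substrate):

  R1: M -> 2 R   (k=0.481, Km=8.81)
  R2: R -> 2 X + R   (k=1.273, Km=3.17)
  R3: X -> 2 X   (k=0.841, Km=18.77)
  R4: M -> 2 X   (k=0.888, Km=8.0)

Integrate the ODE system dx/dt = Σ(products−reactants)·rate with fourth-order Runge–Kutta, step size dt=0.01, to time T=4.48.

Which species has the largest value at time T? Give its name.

RK4 with dt=0.01: 448 steps to T=4.48. Trajectory (selected grid times):
t=0.00: X=11.28 R=29.09 M=17.00
t=0.50: X=13.20 R=29.41 M=16.54
t=1.00: X=15.12 R=29.72 M=16.09
t=1.49: X=17.02 R=30.02 M=15.65
t=1.99: X=18.96 R=30.33 M=15.20
t=2.49: X=20.91 R=30.63 M=14.76
t=2.99: X=22.86 R=30.93 M=14.32
t=3.48: X=24.78 R=31.22 M=13.90
t=3.98: X=26.74 R=31.51 M=13.48
t=4.48: X=28.70 R=31.80 M=13.05
At T=4.48: X=28.70 R=31.80 M=13.05; the largest is R.

Dominant species at T: R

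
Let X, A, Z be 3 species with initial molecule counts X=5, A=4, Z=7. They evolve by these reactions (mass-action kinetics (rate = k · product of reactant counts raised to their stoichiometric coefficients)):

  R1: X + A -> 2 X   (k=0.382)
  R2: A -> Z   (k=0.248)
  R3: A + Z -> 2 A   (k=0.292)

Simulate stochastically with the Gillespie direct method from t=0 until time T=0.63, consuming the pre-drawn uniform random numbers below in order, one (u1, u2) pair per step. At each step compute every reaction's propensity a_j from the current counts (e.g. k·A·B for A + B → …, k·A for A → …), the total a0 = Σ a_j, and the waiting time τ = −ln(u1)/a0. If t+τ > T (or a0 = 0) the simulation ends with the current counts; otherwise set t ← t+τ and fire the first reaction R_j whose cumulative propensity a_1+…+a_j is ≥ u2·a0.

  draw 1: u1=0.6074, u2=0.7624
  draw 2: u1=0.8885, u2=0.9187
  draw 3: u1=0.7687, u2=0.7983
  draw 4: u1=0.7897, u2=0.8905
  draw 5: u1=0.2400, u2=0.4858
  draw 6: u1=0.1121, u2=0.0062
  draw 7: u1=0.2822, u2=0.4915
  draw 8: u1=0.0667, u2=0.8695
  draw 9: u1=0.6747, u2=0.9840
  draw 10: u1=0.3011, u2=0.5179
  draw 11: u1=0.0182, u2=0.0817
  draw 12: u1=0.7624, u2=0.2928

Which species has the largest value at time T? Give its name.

t=0.000: X=5 A=4 Z=7
Draw 1: a1=7.640, a2=0.992, a3=8.176, a0=16.808; τ=−ln(0.6074)/16.808=0.030 → t=0.030; u2·a0=0.7624·16.808=12.814; a1+a2=8.632 < 12.814 ≤ a1+…+a3=16.808 → R3 fires; X=5 A=5 Z=6
Draw 2: a1=9.550, a2=1.240, a3=8.760, a0=19.550; τ=−ln(0.8885)/19.550=0.006 → t=0.036; u2·a0=0.9187·19.550=17.961; a1+a2=10.790 < 17.961 ≤ a1+…+a3=19.550 → R3 fires; X=5 A=6 Z=5
Draw 3: a1=11.460, a2=1.488, a3=8.760, a0=21.708; τ=−ln(0.7687)/21.708=0.012 → t=0.048; u2·a0=0.7983·21.708=17.329; a1+a2=12.948 < 17.329 ≤ a1+…+a3=21.708 → R3 fires; X=5 A=7 Z=4
Draw 4: a1=13.370, a2=1.736, a3=8.176, a0=23.282; τ=−ln(0.7897)/23.282=0.010 → t=0.058; u2·a0=0.8905·23.282=20.733; a1+a2=15.106 < 20.733 ≤ a1+…+a3=23.282 → R3 fires; X=5 A=8 Z=3
Draw 5: a1=15.280, a2=1.984, a3=7.008, a0=24.272; τ=−ln(0.2400)/24.272=0.059 → t=0.117; u2·a0=0.4858·24.272=11.791 ≤ a1=15.280 → R1 fires; X=6 A=7 Z=3
Draw 6: a1=16.044, a2=1.736, a3=6.132, a0=23.912; τ=−ln(0.1121)/23.912=0.092 → t=0.208; u2·a0=0.0062·23.912=0.148 ≤ a1=16.044 → R1 fires; X=7 A=6 Z=3
Draw 7: a1=16.044, a2=1.488, a3=5.256, a0=22.788; τ=−ln(0.2822)/22.788=0.056 → t=0.264; u2·a0=0.4915·22.788=11.200 ≤ a1=16.044 → R1 fires; X=8 A=5 Z=3
Draw 8: a1=15.280, a2=1.240, a3=4.380, a0=20.900; τ=−ln(0.0667)/20.900=0.130 → t=0.393; u2·a0=0.8695·20.900=18.173; a1+a2=16.520 < 18.173 ≤ a1+…+a3=20.900 → R3 fires; X=8 A=6 Z=2
Draw 9: a1=18.336, a2=1.488, a3=3.504, a0=23.328; τ=−ln(0.6747)/23.328=0.017 → t=0.410; u2·a0=0.9840·23.328=22.955; a1+a2=19.824 < 22.955 ≤ a1+…+a3=23.328 → R3 fires; X=8 A=7 Z=1
Draw 10: a1=21.392, a2=1.736, a3=2.044, a0=25.172; τ=−ln(0.3011)/25.172=0.048 → t=0.458; u2·a0=0.5179·25.172=13.037 ≤ a1=21.392 → R1 fires; X=9 A=6 Z=1
Draw 11: a1=20.628, a2=1.488, a3=1.752, a0=23.868; τ=−ln(0.0182)/23.868=0.168 → t=0.626; u2·a0=0.0817·23.868=1.950 ≤ a1=20.628 → R1 fires; X=10 A=5 Z=1
Draw 12: a1=19.100, a2=1.240, a3=1.460, a0=21.800; τ=−ln(0.7624)/21.800=0.012 → t=0.638 > T=0.63: stop.
At T=0.63: X=10 A=5 Z=1; the largest is X.

Dominant species at T: X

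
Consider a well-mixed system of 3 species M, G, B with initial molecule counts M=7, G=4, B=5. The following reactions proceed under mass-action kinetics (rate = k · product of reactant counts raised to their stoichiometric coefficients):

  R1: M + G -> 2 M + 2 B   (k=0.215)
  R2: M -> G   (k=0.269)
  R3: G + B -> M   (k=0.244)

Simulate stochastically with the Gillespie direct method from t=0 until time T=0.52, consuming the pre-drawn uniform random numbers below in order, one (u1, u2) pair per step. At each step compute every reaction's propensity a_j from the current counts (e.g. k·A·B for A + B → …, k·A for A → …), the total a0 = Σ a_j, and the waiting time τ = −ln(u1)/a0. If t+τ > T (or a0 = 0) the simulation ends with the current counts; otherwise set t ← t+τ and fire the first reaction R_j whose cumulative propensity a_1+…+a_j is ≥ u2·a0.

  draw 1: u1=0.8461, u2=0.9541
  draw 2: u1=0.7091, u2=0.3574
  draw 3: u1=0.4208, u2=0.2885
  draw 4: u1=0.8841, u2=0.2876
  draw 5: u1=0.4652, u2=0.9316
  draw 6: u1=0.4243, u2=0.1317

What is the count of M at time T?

M at T = 10

t=0.000: M=7 G=4 B=5
Draw 1: a1=6.020, a2=1.883, a3=4.880, a0=12.783; τ=−ln(0.8461)/12.783=0.013 → t=0.013; u2·a0=0.9541·12.783=12.196; a1+a2=7.903 < 12.196 ≤ a1+…+a3=12.783 → R3 fires; M=8 G=3 B=4
Draw 2: a1=5.160, a2=2.152, a3=2.928, a0=10.240; τ=−ln(0.7091)/10.240=0.034 → t=0.047; u2·a0=0.3574·10.240=3.660 ≤ a1=5.160 → R1 fires; M=9 G=2 B=6
Draw 3: a1=3.870, a2=2.421, a3=2.928, a0=9.219; τ=−ln(0.4208)/9.219=0.094 → t=0.141; u2·a0=0.2885·9.219=2.660 ≤ a1=3.870 → R1 fires; M=10 G=1 B=8
Draw 4: a1=2.150, a2=2.690, a3=1.952, a0=6.792; τ=−ln(0.8841)/6.792=0.018 → t=0.159; u2·a0=0.2876·6.792=1.953 ≤ a1=2.150 → R1 fires; M=11 G=0 B=10
Draw 5: a1=0.000, a2=2.959, a3=0.000, a0=2.959; τ=−ln(0.4652)/2.959=0.259 → t=0.417; u2·a0=0.9316·2.959=2.757; a1=0.000 < 2.757 ≤ a1+a2=2.959 → R2 fires; M=10 G=1 B=10
Draw 6: a1=2.150, a2=2.690, a3=2.440, a0=7.280; τ=−ln(0.4243)/7.280=0.118 → t=0.535 > T=0.52: stop.
Read off M at T=0.52: 10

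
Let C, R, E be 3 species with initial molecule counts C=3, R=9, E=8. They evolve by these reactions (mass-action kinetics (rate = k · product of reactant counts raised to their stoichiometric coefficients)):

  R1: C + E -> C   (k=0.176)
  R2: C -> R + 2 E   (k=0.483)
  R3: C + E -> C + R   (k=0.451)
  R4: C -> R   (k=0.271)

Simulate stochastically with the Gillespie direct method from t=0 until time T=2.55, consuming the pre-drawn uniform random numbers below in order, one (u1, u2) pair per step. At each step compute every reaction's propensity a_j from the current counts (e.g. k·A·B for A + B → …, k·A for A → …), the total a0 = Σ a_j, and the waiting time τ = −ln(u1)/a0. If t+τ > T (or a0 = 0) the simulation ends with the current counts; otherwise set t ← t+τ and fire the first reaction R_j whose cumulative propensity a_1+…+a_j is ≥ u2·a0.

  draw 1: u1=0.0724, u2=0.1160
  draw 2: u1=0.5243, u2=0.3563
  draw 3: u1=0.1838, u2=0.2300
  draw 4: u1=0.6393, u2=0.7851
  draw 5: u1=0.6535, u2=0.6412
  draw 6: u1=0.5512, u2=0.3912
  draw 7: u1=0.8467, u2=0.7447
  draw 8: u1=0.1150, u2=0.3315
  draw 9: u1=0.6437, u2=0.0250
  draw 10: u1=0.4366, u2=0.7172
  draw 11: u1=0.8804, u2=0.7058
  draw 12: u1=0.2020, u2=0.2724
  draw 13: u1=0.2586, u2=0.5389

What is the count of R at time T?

R at T = 18

t=0.000: C=3 R=9 E=8
Draw 1: a1=4.224, a2=1.449, a3=10.824, a4=0.813, a0=17.310; τ=−ln(0.0724)/17.310=0.152 → t=0.152; u2·a0=0.1160·17.310=2.008 ≤ a1=4.224 → R1 fires; C=3 R=9 E=7
Draw 2: a1=3.696, a2=1.449, a3=9.471, a4=0.813, a0=15.429; τ=−ln(0.5243)/15.429=0.042 → t=0.194; u2·a0=0.3563·15.429=5.497; a1+a2=5.145 < 5.497 ≤ a1+…+a3=14.616 → R3 fires; C=3 R=10 E=6
Draw 3: a1=3.168, a2=1.449, a3=8.118, a4=0.813, a0=13.548; τ=−ln(0.1838)/13.548=0.125 → t=0.319; u2·a0=0.2300·13.548=3.116 ≤ a1=3.168 → R1 fires; C=3 R=10 E=5
Draw 4: a1=2.640, a2=1.449, a3=6.765, a4=0.813, a0=11.667; τ=−ln(0.6393)/11.667=0.038 → t=0.357; u2·a0=0.7851·11.667=9.160; a1+a2=4.089 < 9.160 ≤ a1+…+a3=10.854 → R3 fires; C=3 R=11 E=4
Draw 5: a1=2.112, a2=1.449, a3=5.412, a4=0.813, a0=9.786; τ=−ln(0.6535)/9.786=0.043 → t=0.400; u2·a0=0.6412·9.786=6.275; a1+a2=3.561 < 6.275 ≤ a1+…+a3=8.973 → R3 fires; C=3 R=12 E=3
Draw 6: a1=1.584, a2=1.449, a3=4.059, a4=0.813, a0=7.905; τ=−ln(0.5512)/7.905=0.075 → t=0.476; u2·a0=0.3912·7.905=3.092; a1+a2=3.033 < 3.092 ≤ a1+…+a3=7.092 → R3 fires; C=3 R=13 E=2
Draw 7: a1=1.056, a2=1.449, a3=2.706, a4=0.813, a0=6.024; τ=−ln(0.8467)/6.024=0.028 → t=0.503; u2·a0=0.7447·6.024=4.486; a1+a2=2.505 < 4.486 ≤ a1+…+a3=5.211 → R3 fires; C=3 R=14 E=1
Draw 8: a1=0.528, a2=1.449, a3=1.353, a4=0.813, a0=4.143; τ=−ln(0.1150)/4.143=0.522 → t=1.025; u2·a0=0.3315·4.143=1.373; a1=0.528 < 1.373 ≤ a1+a2=1.977 → R2 fires; C=2 R=15 E=3
Draw 9: a1=1.056, a2=0.966, a3=2.706, a4=0.542, a0=5.270; τ=−ln(0.6437)/5.270=0.084 → t=1.109; u2·a0=0.0250·5.270=0.132 ≤ a1=1.056 → R1 fires; C=2 R=15 E=2
Draw 10: a1=0.704, a2=0.966, a3=1.804, a4=0.542, a0=4.016; τ=−ln(0.4366)/4.016=0.206 → t=1.315; u2·a0=0.7172·4.016=2.880; a1+a2=1.670 < 2.880 ≤ a1+…+a3=3.474 → R3 fires; C=2 R=16 E=1
Draw 11: a1=0.352, a2=0.966, a3=0.902, a4=0.542, a0=2.762; τ=−ln(0.8804)/2.762=0.046 → t=1.361; u2·a0=0.7058·2.762=1.949; a1+a2=1.318 < 1.949 ≤ a1+…+a3=2.220 → R3 fires; C=2 R=17 E=0
Draw 12: a1=0.000, a2=0.966, a3=0.000, a4=0.542, a0=1.508; τ=−ln(0.2020)/1.508=1.061 → t=2.422; u2·a0=0.2724·1.508=0.411; a1=0.000 < 0.411 ≤ a1+a2=0.966 → R2 fires; C=1 R=18 E=2
Draw 13: a1=0.352, a2=0.483, a3=0.902, a4=0.271, a0=2.008; τ=−ln(0.2586)/2.008=0.674 → t=3.096 > T=2.55: stop.
Read off R at T=2.55: 18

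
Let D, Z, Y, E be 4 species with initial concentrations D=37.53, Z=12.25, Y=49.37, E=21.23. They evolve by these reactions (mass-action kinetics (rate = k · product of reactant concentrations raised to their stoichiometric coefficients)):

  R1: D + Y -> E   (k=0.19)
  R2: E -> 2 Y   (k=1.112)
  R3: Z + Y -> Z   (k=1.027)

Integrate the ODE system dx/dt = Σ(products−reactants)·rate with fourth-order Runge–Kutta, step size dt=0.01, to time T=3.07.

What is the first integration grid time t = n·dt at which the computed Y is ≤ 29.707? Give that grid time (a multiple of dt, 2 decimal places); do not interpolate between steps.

RK4 with dt=0.01: 307 steps to T=3.07. Trajectory (selected grid times):
t=0.00: D=37.53 Z=12.25 Y=49.37 E=21.23
t=0.02: D=32.07 Z=12.25 Y=34.55 E=26.16
t=0.03: D=30.19 Z=12.25 Y=29.27 E=27.74
t=0.34: D=18.02 Z=12.25 Y=4.29 E=29.24
t=0.68: D=14.03 Z=12.25 Y=3.53 E=23.32
t=1.02: D=11.41 Z=12.25 Y=2.86 E=18.13
t=1.36: D=9.68 Z=12.25 Y=2.25 E=13.84
t=1.71: D=8.49 Z=12.25 Y=1.72 E=10.35
t=2.05: D=7.70 Z=12.25 Y=1.30 E=7.74
t=2.39: D=7.16 Z=12.25 Y=0.98 E=5.75
t=2.73: D=6.78 Z=12.25 Y=0.73 E=4.25
t=3.07: D=6.51 Z=12.25 Y=0.54 E=3.14
Y(0.02)=34.555 > 29.707 but Y(0.03)=29.271 ≤ 29.707, so the first grid time is t=0.03.

Threshold first reached at t = 0.03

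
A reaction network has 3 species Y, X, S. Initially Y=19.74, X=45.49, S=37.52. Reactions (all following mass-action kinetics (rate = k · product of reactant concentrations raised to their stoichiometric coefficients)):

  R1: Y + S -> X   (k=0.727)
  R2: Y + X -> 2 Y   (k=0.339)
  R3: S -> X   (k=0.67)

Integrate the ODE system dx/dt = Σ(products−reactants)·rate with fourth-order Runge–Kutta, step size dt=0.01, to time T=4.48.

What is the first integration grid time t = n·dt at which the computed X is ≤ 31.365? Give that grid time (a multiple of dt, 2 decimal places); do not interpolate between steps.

Threshold first reached at t = 0.16

RK4 with dt=0.01: 448 steps to T=4.48. Trajectory (selected grid times):
t=0.00: Y=19.74 X=45.49 S=37.52
t=0.15: Y=34.59 X=32.23 S=3.30
t=0.16: Y=37.59 X=29.25 S=2.52
t=0.50: Y=66.86 X=0.03 S=0.00
t=1.00: Y=66.89 X=0.00 S=0.00
t=1.49: Y=66.89 X=0.00 S=0.00
t=1.99: Y=66.89 X=0.00 S=0.00
t=2.49: Y=66.89 X=0.00 S=0.00
t=2.99: Y=66.89 X=0.00 S=0.00
t=3.48: Y=66.89 X=0.00 S=0.00
t=3.98: Y=66.89 X=0.00 S=0.00
t=4.48: Y=66.89 X=0.00 S=0.00
X(0.15)=32.232 > 31.365 but X(0.16)=29.253 ≤ 31.365, so the first grid time is t=0.16.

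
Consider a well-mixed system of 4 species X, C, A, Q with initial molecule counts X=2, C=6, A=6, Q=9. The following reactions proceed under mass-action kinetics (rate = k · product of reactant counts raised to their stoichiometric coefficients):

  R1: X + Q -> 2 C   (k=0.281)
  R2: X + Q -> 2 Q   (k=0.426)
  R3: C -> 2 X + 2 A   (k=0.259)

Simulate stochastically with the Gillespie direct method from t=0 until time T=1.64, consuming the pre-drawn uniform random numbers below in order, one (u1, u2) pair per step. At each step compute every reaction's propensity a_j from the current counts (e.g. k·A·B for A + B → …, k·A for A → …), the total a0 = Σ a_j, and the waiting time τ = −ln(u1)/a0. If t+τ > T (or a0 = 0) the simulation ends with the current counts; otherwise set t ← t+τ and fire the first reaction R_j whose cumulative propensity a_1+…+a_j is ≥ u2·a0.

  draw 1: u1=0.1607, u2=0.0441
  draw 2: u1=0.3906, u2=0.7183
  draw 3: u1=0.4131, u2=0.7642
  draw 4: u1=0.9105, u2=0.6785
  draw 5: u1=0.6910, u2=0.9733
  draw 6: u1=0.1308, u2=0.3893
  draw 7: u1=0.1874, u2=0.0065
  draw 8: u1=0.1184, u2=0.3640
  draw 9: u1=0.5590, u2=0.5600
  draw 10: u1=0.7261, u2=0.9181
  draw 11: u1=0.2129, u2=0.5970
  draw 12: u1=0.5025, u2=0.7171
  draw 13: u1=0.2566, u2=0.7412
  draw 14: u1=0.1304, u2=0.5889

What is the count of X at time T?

t=0.000: X=2 C=6 A=6 Q=9
Draw 1: a1=5.058, a2=7.668, a3=1.554, a0=14.280; τ=−ln(0.1607)/14.280=0.128 → t=0.128; u2·a0=0.0441·14.280=0.630 ≤ a1=5.058 → R1 fires; X=1 C=8 A=6 Q=8
Draw 2: a1=2.248, a2=3.408, a3=2.072, a0=7.728; τ=−ln(0.3906)/7.728=0.122 → t=0.250; u2·a0=0.7183·7.728=5.551; a1=2.248 < 5.551 ≤ a1+a2=5.656 → R2 fires; X=0 C=8 A=6 Q=9
Draw 3: a1=0.000, a2=0.000, a3=2.072, a0=2.072; τ=−ln(0.4131)/2.072=0.427 → t=0.676; u2·a0=0.7642·2.072=1.583; a1+a2=0.000 < 1.583 ≤ a1+…+a3=2.072 → R3 fires; X=2 C=7 A=8 Q=9
Draw 4: a1=5.058, a2=7.668, a3=1.813, a0=14.539; τ=−ln(0.9105)/14.539=0.006 → t=0.683; u2·a0=0.6785·14.539=9.865; a1=5.058 < 9.865 ≤ a1+a2=12.726 → R2 fires; X=1 C=7 A=8 Q=10
Draw 5: a1=2.810, a2=4.260, a3=1.813, a0=8.883; τ=−ln(0.6910)/8.883=0.042 → t=0.724; u2·a0=0.9733·8.883=8.646; a1+a2=7.070 < 8.646 ≤ a1+…+a3=8.883 → R3 fires; X=3 C=6 A=10 Q=10
Draw 6: a1=8.430, a2=12.780, a3=1.554, a0=22.764; τ=−ln(0.1308)/22.764=0.089 → t=0.814; u2·a0=0.3893·22.764=8.862; a1=8.430 < 8.862 ≤ a1+a2=21.210 → R2 fires; X=2 C=6 A=10 Q=11
Draw 7: a1=6.182, a2=9.372, a3=1.554, a0=17.108; τ=−ln(0.1874)/17.108=0.098 → t=0.912; u2·a0=0.0065·17.108=0.111 ≤ a1=6.182 → R1 fires; X=1 C=8 A=10 Q=10
Draw 8: a1=2.810, a2=4.260, a3=2.072, a0=9.142; τ=−ln(0.1184)/9.142=0.233 → t=1.145; u2·a0=0.3640·9.142=3.328; a1=2.810 < 3.328 ≤ a1+a2=7.070 → R2 fires; X=0 C=8 A=10 Q=11
Draw 9: a1=0.000, a2=0.000, a3=2.072, a0=2.072; τ=−ln(0.5590)/2.072=0.281 → t=1.426; u2·a0=0.5600·2.072=1.160; a1+a2=0.000 < 1.160 ≤ a1+…+a3=2.072 → R3 fires; X=2 C=7 A=12 Q=11
Draw 10: a1=6.182, a2=9.372, a3=1.813, a0=17.367; τ=−ln(0.7261)/17.367=0.018 → t=1.444; u2·a0=0.9181·17.367=15.945; a1+a2=15.554 < 15.945 ≤ a1+…+a3=17.367 → R3 fires; X=4 C=6 A=14 Q=11
Draw 11: a1=12.364, a2=18.744, a3=1.554, a0=32.662; τ=−ln(0.2129)/32.662=0.047 → t=1.492; u2·a0=0.5970·32.662=19.499; a1=12.364 < 19.499 ≤ a1+a2=31.108 → R2 fires; X=3 C=6 A=14 Q=12
Draw 12: a1=10.116, a2=15.336, a3=1.554, a0=27.006; τ=−ln(0.5025)/27.006=0.025 → t=1.517; u2·a0=0.7171·27.006=19.366; a1=10.116 < 19.366 ≤ a1+a2=25.452 → R2 fires; X=2 C=6 A=14 Q=13
Draw 13: a1=7.306, a2=11.076, a3=1.554, a0=19.936; τ=−ln(0.2566)/19.936=0.068 → t=1.585; u2·a0=0.7412·19.936=14.777; a1=7.306 < 14.777 ≤ a1+a2=18.382 → R2 fires; X=1 C=6 A=14 Q=14
Draw 14: a1=3.934, a2=5.964, a3=1.554, a0=11.452; τ=−ln(0.1304)/11.452=0.178 → t=1.763 > T=1.64: stop.
Read off X at T=1.64: 1

X at T = 1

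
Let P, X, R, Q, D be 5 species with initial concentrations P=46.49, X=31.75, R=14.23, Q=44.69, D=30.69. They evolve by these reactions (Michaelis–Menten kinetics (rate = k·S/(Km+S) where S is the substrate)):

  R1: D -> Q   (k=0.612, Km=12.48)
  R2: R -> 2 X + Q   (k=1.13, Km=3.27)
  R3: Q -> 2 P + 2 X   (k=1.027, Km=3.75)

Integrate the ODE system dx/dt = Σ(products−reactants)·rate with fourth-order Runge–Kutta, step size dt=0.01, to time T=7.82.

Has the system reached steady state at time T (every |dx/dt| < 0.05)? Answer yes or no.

RK4 with dt=0.01: 782 steps to T=7.82. Trajectory (selected grid times):
t=0.00: P=46.49 X=31.75 R=14.23 Q=44.69 D=30.69
t=0.87: P=48.14 X=34.99 R=13.43 Q=45.04 D=30.31
t=1.74: P=49.79 X=38.21 R=12.65 Q=45.38 D=29.94
t=2.61: P=51.44 X=41.41 R=11.87 Q=45.70 D=29.56
t=3.48: P=53.09 X=44.60 R=11.11 Q=46.01 D=29.19
t=4.34: P=54.73 X=47.72 R=10.36 Q=46.31 D=28.82
t=5.21: P=56.38 X=50.86 R=9.62 Q=46.59 D=28.45
t=6.08: P=58.03 X=53.96 R=8.90 Q=46.86 D=28.08
t=6.95: P=59.69 X=57.04 R=8.18 Q=47.11 D=27.71
t=7.82: P=61.34 X=60.08 R=7.49 Q=47.35 D=27.34
Rates at T: R1=0.4202, R2=0.7866, R3=0.9516
dx/dt at T (Σ net stoichiometry × rate): P=+1.9033, X=+3.4765, R=-0.7866, Q=+0.2552, D=-0.4202
Largest |dx/dt| is |+3.4765| (X) ≥ 0.05 → not steady.

Steady state at T: no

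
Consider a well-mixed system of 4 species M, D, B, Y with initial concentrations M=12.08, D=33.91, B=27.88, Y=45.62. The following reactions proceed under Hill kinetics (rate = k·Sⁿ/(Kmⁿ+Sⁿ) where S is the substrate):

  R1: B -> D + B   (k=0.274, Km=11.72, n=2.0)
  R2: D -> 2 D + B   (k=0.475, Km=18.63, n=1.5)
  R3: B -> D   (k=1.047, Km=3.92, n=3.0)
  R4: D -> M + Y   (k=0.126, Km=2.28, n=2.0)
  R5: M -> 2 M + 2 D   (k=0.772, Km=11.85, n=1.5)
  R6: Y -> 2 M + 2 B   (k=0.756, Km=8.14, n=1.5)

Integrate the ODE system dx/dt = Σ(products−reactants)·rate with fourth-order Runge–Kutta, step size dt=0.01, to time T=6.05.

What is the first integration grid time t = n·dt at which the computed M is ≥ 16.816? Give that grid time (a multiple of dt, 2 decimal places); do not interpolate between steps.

Threshold first reached at t = 2.41

RK4 with dt=0.01: 605 steps to T=6.05. Trajectory (selected grid times):
t=0.00: M=12.08 D=33.91 B=27.88 Y=45.62
t=0.67: M=13.38 D=35.46 B=28.35 Y=45.23
t=1.34: M=14.69 D=37.04 B=28.82 Y=44.85
t=2.02: M=16.05 D=38.69 B=29.31 Y=44.46
t=2.40: M=16.81 D=39.63 B=29.58 Y=44.24
t=2.41: M=16.83 D=39.66 B=29.59 Y=44.23
t=2.69: M=17.39 D=40.36 B=29.79 Y=44.07
t=3.36: M=18.75 D=42.05 B=30.27 Y=43.69
t=4.03: M=20.13 D=43.78 B=30.75 Y=43.30
t=4.71: M=21.53 D=45.55 B=31.25 Y=42.91
t=5.38: M=22.92 D=47.33 B=31.74 Y=42.53
t=6.05: M=24.32 D=49.13 B=32.23 Y=42.14
M(2.40)=16.809 < 16.816 but M(2.41)=16.829 ≥ 16.816, so the first grid time is t=2.41.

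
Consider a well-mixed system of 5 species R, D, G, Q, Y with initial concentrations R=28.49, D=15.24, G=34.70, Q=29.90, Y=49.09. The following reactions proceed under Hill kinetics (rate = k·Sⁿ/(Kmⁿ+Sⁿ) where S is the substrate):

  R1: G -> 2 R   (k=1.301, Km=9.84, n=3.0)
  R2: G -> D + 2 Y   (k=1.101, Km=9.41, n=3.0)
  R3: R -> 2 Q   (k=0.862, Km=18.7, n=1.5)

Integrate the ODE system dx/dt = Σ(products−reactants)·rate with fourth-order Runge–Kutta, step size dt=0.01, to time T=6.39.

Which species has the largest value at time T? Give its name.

RK4 with dt=0.01: 639 steps to T=6.39. Trajectory (selected grid times):
t=0.00: R=28.49 D=15.24 G=34.70 Q=29.90 Y=49.09
t=0.71: R=29.89 D=16.01 G=33.03 Q=30.71 Y=50.62
t=1.42: R=31.27 D=16.77 G=31.37 Q=31.54 Y=52.15
t=2.13: R=32.64 D=17.53 G=29.72 Q=32.38 Y=53.66
t=2.84: R=33.98 D=18.28 G=28.08 Q=33.24 Y=55.18
t=3.55: R=35.31 D=19.03 G=26.44 Q=34.12 Y=56.68
t=4.26: R=36.61 D=19.78 G=24.82 Q=35.01 Y=58.17
t=4.97: R=37.89 D=20.52 G=23.22 Q=35.91 Y=59.64
t=5.68: R=39.13 D=21.24 G=21.64 Q=36.83 Y=61.10
t=6.39: R=40.34 D=21.96 G=20.09 Q=37.75 Y=62.53
At T=6.39: R=40.34 D=21.96 G=20.09 Q=37.75 Y=62.53; the largest is Y.

Dominant species at T: Y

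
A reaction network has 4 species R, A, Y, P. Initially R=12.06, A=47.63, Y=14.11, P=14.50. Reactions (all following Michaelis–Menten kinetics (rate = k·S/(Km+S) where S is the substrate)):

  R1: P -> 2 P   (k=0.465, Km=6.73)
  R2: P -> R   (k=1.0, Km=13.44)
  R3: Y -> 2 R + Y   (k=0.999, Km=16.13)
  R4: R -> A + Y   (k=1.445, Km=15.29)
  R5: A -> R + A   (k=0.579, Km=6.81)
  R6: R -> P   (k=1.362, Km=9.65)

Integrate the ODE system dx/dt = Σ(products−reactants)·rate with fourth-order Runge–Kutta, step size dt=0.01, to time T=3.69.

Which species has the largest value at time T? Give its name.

RK4 with dt=0.01: 369 steps to T=3.69. Trajectory (selected grid times):
t=0.00: R=12.06 A=47.63 Y=14.11 P=14.50
t=0.41: R=12.29 A=47.89 Y=14.37 P=14.73
t=0.82: R=12.52 A=48.16 Y=14.64 P=14.96
t=1.23: R=12.75 A=48.43 Y=14.91 P=15.19
t=1.64: R=12.99 A=48.70 Y=15.18 P=15.42
t=2.05: R=13.22 A=48.97 Y=15.45 P=15.66
t=2.46: R=13.45 A=49.25 Y=15.73 P=15.89
t=2.87: R=13.68 A=49.52 Y=16.00 P=16.13
t=3.28: R=13.92 A=49.81 Y=16.29 P=16.37
t=3.69: R=14.15 A=50.09 Y=16.57 P=16.61
At T=3.69: R=14.15 A=50.09 Y=16.57 P=16.61; the largest is A.

Dominant species at T: A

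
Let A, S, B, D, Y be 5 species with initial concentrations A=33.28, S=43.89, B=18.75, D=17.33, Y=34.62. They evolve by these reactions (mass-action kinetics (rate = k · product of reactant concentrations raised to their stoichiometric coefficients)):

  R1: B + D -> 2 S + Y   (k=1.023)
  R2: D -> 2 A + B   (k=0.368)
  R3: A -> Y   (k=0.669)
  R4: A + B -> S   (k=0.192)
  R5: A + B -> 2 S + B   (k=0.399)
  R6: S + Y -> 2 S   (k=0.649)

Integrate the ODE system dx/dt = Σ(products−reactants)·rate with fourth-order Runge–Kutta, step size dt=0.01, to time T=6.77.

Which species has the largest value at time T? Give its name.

Dominant species at T: S

RK4 with dt=0.01: 677 steps to T=6.77. Trajectory (selected grid times):
t=0.00: A=33.28 S=43.89 B=18.75 D=17.33 Y=34.62
t=0.75: A=9.45 S=158.13 B=0.29 D=2.64 Y=0.07
t=1.50: A=6.00 S=164.49 B=0.22 D=1.67 Y=0.04
t=2.26: A=3.82 S=168.43 B=0.22 D=1.06 Y=0.03
t=3.01: A=2.45 S=170.91 B=0.22 D=0.68 Y=0.02
t=3.76: A=1.58 S=172.51 B=0.22 D=0.44 Y=0.01
t=4.51: A=1.01 S=173.53 B=0.22 D=0.28 Y=0.01
t=5.27: A=0.65 S=174.19 B=0.22 D=0.18 Y=0.00
t=6.02: A=0.42 S=174.61 B=0.22 D=0.12 Y=0.00
t=6.77: A=0.27 S=174.88 B=0.22 D=0.07 Y=0.00
At T=6.77: A=0.27 S=174.88 B=0.22 D=0.07 Y=0.00; the largest is S.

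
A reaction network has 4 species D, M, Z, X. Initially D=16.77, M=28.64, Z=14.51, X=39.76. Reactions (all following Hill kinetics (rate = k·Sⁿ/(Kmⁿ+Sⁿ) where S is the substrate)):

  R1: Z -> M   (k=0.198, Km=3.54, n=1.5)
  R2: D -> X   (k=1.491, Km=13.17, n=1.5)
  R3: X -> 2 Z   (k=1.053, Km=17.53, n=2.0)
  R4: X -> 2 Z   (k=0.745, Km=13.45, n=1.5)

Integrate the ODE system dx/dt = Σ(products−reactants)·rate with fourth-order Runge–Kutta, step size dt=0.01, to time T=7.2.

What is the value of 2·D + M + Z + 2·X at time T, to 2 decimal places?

Check how each reaction changes W = 2·D + M + Z + 2·X (weight of products minus weight of reactants):
R1: Z -> M: (1·1) − (1·1) = 1 − 1 = 0
R2: D -> X: (2·1) − (2·1) = 2 − 2 = 0
R3: X -> 2 Z: (1·2) − (2·1) = 2 − 2 = 0
R4: X -> 2 Z: (1·2) − (2·1) = 2 − 2 = 0
Every reaction leaves W unchanged, so W is conserved and no simulation is needed: W(T) = W(0) = 2·16.77 + 28.64 + 14.51 + 2·39.76 = 156.21

Value at T = 156.21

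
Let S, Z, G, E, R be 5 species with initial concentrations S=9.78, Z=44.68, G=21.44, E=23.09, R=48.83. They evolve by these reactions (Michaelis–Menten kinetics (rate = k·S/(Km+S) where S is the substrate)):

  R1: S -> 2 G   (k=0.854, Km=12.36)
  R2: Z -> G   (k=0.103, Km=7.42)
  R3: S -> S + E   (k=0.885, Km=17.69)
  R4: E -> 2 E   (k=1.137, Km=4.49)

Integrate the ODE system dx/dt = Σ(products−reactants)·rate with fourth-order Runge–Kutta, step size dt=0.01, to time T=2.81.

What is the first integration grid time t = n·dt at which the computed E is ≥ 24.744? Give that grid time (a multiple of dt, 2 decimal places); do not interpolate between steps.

Threshold first reached at t = 1.31

RK4 with dt=0.01: 281 steps to T=2.81. Trajectory (selected grid times):
t=0.00: S=9.78 Z=44.68 G=21.44 E=23.09 R=48.83
t=0.31: S=9.66 Z=44.65 G=21.70 E=23.48 R=48.83
t=0.62: S=9.55 Z=44.63 G=21.96 E=23.88 R=48.83
t=0.94: S=9.43 Z=44.60 G=22.23 E=24.28 R=48.83
t=1.25: S=9.31 Z=44.57 G=22.48 E=24.67 R=48.83
t=1.30: S=9.30 Z=44.57 G=22.52 E=24.74 R=48.83
t=1.31: S=9.29 Z=44.56 G=22.53 E=24.75 R=48.83
t=1.56: S=9.20 Z=44.54 G=22.73 E=25.07 R=48.83
t=1.87: S=9.09 Z=44.51 G=22.99 E=25.46 R=48.83
t=2.19: S=8.97 Z=44.49 G=23.25 E=25.86 R=48.83
t=2.50: S=8.86 Z=44.46 G=23.50 E=26.26 R=48.83
t=2.81: S=8.75 Z=44.43 G=23.74 E=26.65 R=48.83
E(1.30)=24.737 < 24.744 but E(1.31)=24.750 ≥ 24.744, so the first grid time is t=1.31.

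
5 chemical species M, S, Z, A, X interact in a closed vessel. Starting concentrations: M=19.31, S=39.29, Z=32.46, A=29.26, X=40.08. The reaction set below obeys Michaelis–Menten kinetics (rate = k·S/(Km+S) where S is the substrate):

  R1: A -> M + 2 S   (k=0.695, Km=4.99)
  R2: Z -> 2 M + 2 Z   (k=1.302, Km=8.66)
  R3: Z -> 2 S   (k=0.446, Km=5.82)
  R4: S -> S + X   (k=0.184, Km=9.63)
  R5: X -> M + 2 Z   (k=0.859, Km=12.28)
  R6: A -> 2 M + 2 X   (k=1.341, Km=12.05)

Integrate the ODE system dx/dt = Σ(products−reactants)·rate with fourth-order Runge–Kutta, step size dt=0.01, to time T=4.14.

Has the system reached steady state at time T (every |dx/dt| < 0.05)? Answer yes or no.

RK4 with dt=0.01: 414 steps to T=4.14. Trajectory (selected grid times):
t=0.00: M=19.31 S=39.29 Z=32.46 A=29.26 X=40.08
t=0.46: M=21.70 S=40.18 Z=33.37 A=28.55 X=40.72
t=0.92: M=24.10 S=41.08 Z=34.28 A=27.85 X=41.34
t=1.38: M=26.49 S=41.97 Z=35.19 A=27.15 X=41.97
t=1.84: M=28.88 S=42.86 Z=36.11 A=26.45 X=42.58
t=2.30: M=31.27 S=43.75 Z=37.03 A=25.76 X=43.19
t=2.76: M=33.65 S=44.64 Z=37.95 A=25.08 X=43.78
t=3.22: M=36.04 S=45.53 Z=38.88 A=24.40 X=44.37
t=3.68: M=38.42 S=46.42 Z=39.82 A=23.72 X=44.96
t=4.14: M=40.79 S=47.30 Z=40.75 A=23.05 X=45.53
Rates at T: R1=0.5713, R2=1.0738, R3=0.3903, R4=0.1529, R5=0.6765, R6=0.8806
dx/dt at T (Σ net stoichiometry × rate): M=+5.1567, S=+1.9232, Z=+2.0366, A=-1.4520, X=+1.2376
Largest |dx/dt| is |+5.1567| (M) ≥ 0.05 → not steady.

Steady state at T: no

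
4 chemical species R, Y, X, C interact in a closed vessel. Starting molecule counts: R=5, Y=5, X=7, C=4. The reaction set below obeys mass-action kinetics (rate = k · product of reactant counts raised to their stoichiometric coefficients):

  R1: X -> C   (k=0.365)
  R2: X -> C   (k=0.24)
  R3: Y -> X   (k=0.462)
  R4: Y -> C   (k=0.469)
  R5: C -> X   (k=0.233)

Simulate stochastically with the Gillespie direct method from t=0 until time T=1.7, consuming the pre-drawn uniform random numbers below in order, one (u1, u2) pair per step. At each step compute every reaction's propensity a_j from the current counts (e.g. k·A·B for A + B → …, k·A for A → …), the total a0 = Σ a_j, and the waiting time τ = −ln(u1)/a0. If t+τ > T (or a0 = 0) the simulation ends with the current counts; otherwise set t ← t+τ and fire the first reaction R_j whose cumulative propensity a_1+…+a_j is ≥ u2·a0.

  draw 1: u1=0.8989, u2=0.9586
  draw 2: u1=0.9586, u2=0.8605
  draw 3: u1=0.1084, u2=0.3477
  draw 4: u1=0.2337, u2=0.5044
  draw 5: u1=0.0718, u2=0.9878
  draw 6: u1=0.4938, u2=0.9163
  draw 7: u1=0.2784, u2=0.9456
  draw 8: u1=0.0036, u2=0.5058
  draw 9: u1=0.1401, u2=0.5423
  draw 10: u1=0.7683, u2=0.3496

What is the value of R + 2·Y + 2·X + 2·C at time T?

Check how each reaction changes W = R + 2·Y + 2·X + 2·C (weight of products minus weight of reactants):
R1: X -> C: (2·1) − (2·1) = 2 − 2 = 0
R2: X -> C: (2·1) − (2·1) = 2 − 2 = 0
R3: Y -> X: (2·1) − (2·1) = 2 − 2 = 0
R4: Y -> C: (2·1) − (2·1) = 2 − 2 = 0
R5: C -> X: (2·1) − (2·1) = 2 − 2 = 0
Every reaction leaves W unchanged, so W is conserved and no simulation is needed: W(T) = W(0) = 5 + 2·5 + 2·7 + 2·4 = 37

Value at T = 37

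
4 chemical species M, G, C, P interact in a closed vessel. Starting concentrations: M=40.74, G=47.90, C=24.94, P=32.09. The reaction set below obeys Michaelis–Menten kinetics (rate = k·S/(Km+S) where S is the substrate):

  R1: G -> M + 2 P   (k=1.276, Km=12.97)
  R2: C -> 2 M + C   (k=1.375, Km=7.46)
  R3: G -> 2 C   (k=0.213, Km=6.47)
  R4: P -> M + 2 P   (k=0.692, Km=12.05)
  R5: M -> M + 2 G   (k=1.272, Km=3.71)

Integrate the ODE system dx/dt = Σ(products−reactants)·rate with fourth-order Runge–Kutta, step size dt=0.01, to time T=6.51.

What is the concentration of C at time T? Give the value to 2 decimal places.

C at T = 27.40

RK4 with dt=0.01: 651 steps to T=6.51. Trajectory (selected grid times):
t=0.00: M=40.74 G=47.90 C=24.94 P=32.09
t=0.72: M=43.36 G=48.72 C=25.21 P=33.90
t=1.45: M=46.02 G=49.56 C=25.49 P=35.75
t=2.17: M=48.66 G=50.40 C=25.76 P=37.59
t=2.89: M=51.30 G=51.23 C=26.03 P=39.43
t=3.62: M=54.00 G=52.09 C=26.31 P=41.31
t=4.34: M=56.67 G=52.93 C=26.58 P=43.17
t=5.06: M=59.35 G=53.78 C=26.85 P=45.04
t=5.79: M=62.07 G=54.64 C=27.13 P=46.94
t=6.51: M=64.77 G=55.48 C=27.40 P=48.83
Read off C at T=6.51: 27.40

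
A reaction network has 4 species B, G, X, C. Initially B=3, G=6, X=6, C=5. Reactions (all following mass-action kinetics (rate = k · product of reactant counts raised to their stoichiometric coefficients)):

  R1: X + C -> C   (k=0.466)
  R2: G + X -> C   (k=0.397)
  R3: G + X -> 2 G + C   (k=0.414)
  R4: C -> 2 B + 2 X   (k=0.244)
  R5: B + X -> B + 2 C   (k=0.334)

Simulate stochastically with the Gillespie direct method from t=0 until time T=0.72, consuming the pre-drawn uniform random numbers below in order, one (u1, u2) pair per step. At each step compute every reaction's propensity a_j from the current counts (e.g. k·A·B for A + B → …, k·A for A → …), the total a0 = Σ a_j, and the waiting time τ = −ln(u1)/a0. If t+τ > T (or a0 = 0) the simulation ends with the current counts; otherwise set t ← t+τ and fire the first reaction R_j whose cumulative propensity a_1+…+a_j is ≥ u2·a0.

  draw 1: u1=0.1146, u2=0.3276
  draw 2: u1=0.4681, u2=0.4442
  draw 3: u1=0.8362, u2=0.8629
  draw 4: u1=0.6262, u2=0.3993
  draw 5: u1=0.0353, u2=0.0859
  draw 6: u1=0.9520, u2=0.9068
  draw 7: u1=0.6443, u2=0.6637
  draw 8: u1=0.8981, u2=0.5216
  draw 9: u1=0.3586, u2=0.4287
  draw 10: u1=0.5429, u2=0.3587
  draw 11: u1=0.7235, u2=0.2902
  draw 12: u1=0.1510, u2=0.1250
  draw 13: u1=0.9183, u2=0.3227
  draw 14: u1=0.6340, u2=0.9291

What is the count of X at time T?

X at T = 2

t=0.000: B=3 G=6 X=6 C=5
Draw 1: a1=13.980, a2=14.292, a3=14.904, a4=1.220, a5=6.012, a0=50.408; τ=−ln(0.1146)/50.408=0.043 → t=0.043; u2·a0=0.3276·50.408=16.514; a1=13.980 < 16.514 ≤ a1+a2=28.272 → R2 fires; B=3 G=5 X=5 C=6
Draw 2: a1=13.980, a2=9.925, a3=10.350, a4=1.464, a5=5.010, a0=40.729; τ=−ln(0.4681)/40.729=0.019 → t=0.062; u2·a0=0.4442·40.729=18.092; a1=13.980 < 18.092 ≤ a1+a2=23.905 → R2 fires; B=3 G=4 X=4 C=7
Draw 3: a1=13.048, a2=6.352, a3=6.624, a4=1.708, a5=4.008, a0=31.740; τ=−ln(0.8362)/31.740=0.006 → t=0.067; u2·a0=0.8629·31.740=27.388; a1+…+a3=26.024 < 27.388 ≤ a1+…+a4=27.732 → R4 fires; B=5 G=4 X=6 C=6
Draw 4: a1=16.776, a2=9.528, a3=9.936, a4=1.464, a5=10.020, a0=47.724; τ=−ln(0.6262)/47.724=0.010 → t=0.077; u2·a0=0.3993·47.724=19.056; a1=16.776 < 19.056 ≤ a1+a2=26.304 → R2 fires; B=5 G=3 X=5 C=7
Draw 5: a1=16.310, a2=5.955, a3=6.210, a4=1.708, a5=8.350, a0=38.533; τ=−ln(0.0353)/38.533=0.087 → t=0.164; u2·a0=0.0859·38.533=3.310 ≤ a1=16.310 → R1 fires; B=5 G=3 X=4 C=7
Draw 6: a1=13.048, a2=4.764, a3=4.968, a4=1.708, a5=6.680, a0=31.168; τ=−ln(0.9520)/31.168=0.002 → t=0.165; u2·a0=0.9068·31.168=28.263; a1+…+a4=24.488 < 28.263 ≤ a1+…+a5=31.168 → R5 fires; B=5 G=3 X=3 C=9
Draw 7: a1=12.582, a2=3.573, a3=3.726, a4=2.196, a5=5.010, a0=27.087; τ=−ln(0.6443)/27.087=0.016 → t=0.182; u2·a0=0.6637·27.087=17.978; a1+a2=16.155 < 17.978 ≤ a1+…+a3=19.881 → R3 fires; B=5 G=4 X=2 C=10
Draw 8: a1=9.320, a2=3.176, a3=3.312, a4=2.440, a5=3.340, a0=21.588; τ=−ln(0.8981)/21.588=0.005 → t=0.187; u2·a0=0.5216·21.588=11.260; a1=9.320 < 11.260 ≤ a1+a2=12.496 → R2 fires; B=5 G=3 X=1 C=11
Draw 9: a1=5.126, a2=1.191, a3=1.242, a4=2.684, a5=1.670, a0=11.913; τ=−ln(0.3586)/11.913=0.086 → t=0.273; u2·a0=0.4287·11.913=5.107 ≤ a1=5.126 → R1 fires; B=5 G=3 X=0 C=11
Draw 10: a1=0.000, a2=0.000, a3=0.000, a4=2.684, a5=0.000, a0=2.684; τ=−ln(0.5429)/2.684=0.228 → t=0.500; u2·a0=0.3587·2.684=0.963; a1+…+a3=0.000 < 0.963 ≤ a1+…+a4=2.684 → R4 fires; B=7 G=3 X=2 C=10
Draw 11: a1=9.320, a2=2.382, a3=2.484, a4=2.440, a5=4.676, a0=21.302; τ=−ln(0.7235)/21.302=0.015 → t=0.515; u2·a0=0.2902·21.302=6.182 ≤ a1=9.320 → R1 fires; B=7 G=3 X=1 C=10
Draw 12: a1=4.660, a2=1.191, a3=1.242, a4=2.440, a5=2.338, a0=11.871; τ=−ln(0.1510)/11.871=0.159 → t=0.675; u2·a0=0.1250·11.871=1.484 ≤ a1=4.660 → R1 fires; B=7 G=3 X=0 C=10
Draw 13: a1=0.000, a2=0.000, a3=0.000, a4=2.440, a5=0.000, a0=2.440; τ=−ln(0.9183)/2.440=0.035 → t=0.710; u2·a0=0.3227·2.440=0.787; a1+…+a3=0.000 < 0.787 ≤ a1+…+a4=2.440 → R4 fires; B=9 G=3 X=2 C=9
Draw 14: a1=8.388, a2=2.382, a3=2.484, a4=2.196, a5=6.012, a0=21.462; τ=−ln(0.6340)/21.462=0.021 → t=0.731 > T=0.72: stop.
Read off X at T=0.72: 2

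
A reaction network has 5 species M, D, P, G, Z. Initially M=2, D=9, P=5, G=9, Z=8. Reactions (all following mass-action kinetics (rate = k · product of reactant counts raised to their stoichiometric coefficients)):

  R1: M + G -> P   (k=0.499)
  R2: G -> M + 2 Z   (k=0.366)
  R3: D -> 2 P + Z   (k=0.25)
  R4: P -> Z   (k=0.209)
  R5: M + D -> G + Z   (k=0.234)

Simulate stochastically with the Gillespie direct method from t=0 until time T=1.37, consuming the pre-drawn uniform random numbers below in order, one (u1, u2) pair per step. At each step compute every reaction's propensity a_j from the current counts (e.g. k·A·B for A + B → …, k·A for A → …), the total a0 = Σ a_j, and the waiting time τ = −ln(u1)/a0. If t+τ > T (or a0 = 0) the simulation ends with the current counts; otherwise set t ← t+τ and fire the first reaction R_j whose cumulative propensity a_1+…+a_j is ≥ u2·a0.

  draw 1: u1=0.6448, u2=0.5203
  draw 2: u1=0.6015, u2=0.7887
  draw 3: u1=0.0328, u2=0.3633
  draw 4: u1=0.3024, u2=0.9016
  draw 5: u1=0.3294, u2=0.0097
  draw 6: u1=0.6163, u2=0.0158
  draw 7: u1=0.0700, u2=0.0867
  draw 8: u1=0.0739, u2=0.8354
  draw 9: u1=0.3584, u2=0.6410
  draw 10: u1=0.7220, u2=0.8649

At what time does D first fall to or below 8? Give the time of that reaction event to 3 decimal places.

t=0.000: M=2 D=9 P=5 G=9 Z=8
Draw 1: a1=8.982, a2=3.294, a3=2.250, a4=1.045, a5=4.212, a0=19.783; τ=−ln(0.6448)/19.783=0.022 → t=0.022; u2·a0=0.5203·19.783=10.293; a1=8.982 < 10.293 ≤ a1+a2=12.276 → R2 fires; M=3 D=9 P=5 G=8 Z=10
Draw 2: a1=11.976, a2=2.928, a3=2.250, a4=1.045, a5=6.318, a0=24.517; τ=−ln(0.6015)/24.517=0.021 → t=0.043; u2·a0=0.7887·24.517=19.337; a1+…+a4=18.199 < 19.337 ≤ a1+…+a5=24.517 → R5 fires; M=2 D=8 P=5 G=9 Z=11
Draw 3: a1=8.982, a2=3.294, a3=2.000, a4=1.045, a5=3.744, a0=19.065; τ=−ln(0.0328)/19.065=0.179 → t=0.222; u2·a0=0.3633·19.065=6.926 ≤ a1=8.982 → R1 fires; M=1 D=8 P=6 G=8 Z=11
Draw 4: a1=3.992, a2=2.928, a3=2.000, a4=1.254, a5=1.872, a0=12.046; τ=−ln(0.3024)/12.046=0.099 → t=0.321; u2·a0=0.9016·12.046=10.861; a1+…+a4=10.174 < 10.861 ≤ a1+…+a5=12.046 → R5 fires; M=0 D=7 P=6 G=9 Z=12
Draw 5: a1=0.000, a2=3.294, a3=1.750, a4=1.254, a5=0.000, a0=6.298; τ=−ln(0.3294)/6.298=0.176 → t=0.498; u2·a0=0.0097·6.298=0.061; a1=0.000 < 0.061 ≤ a1+a2=3.294 → R2 fires; M=1 D=7 P=6 G=8 Z=14
Draw 6: a1=3.992, a2=2.928, a3=1.750, a4=1.254, a5=1.638, a0=11.562; τ=−ln(0.6163)/11.562=0.042 → t=0.540; u2·a0=0.0158·11.562=0.183 ≤ a1=3.992 → R1 fires; M=0 D=7 P=7 G=7 Z=14
Draw 7: a1=0.000, a2=2.562, a3=1.750, a4=1.463, a5=0.000, a0=5.775; τ=−ln(0.0700)/5.775=0.460 → t=1.000; u2·a0=0.0867·5.775=0.501; a1=0.000 < 0.501 ≤ a1+a2=2.562 → R2 fires; M=1 D=7 P=7 G=6 Z=16
Draw 8: a1=2.994, a2=2.196, a3=1.750, a4=1.463, a5=1.638, a0=10.041; τ=−ln(0.0739)/10.041=0.259 → t=1.260; u2·a0=0.8354·10.041=8.388; a1+…+a3=6.940 < 8.388 ≤ a1+…+a4=8.403 → R4 fires; M=1 D=7 P=6 G=6 Z=17
Draw 9: a1=2.994, a2=2.196, a3=1.750, a4=1.254, a5=1.638, a0=9.832; τ=−ln(0.3584)/9.832=0.104 → t=1.364; u2·a0=0.6410·9.832=6.302; a1+a2=5.190 < 6.302 ≤ a1+…+a3=6.940 → R3 fires; M=1 D=6 P=8 G=6 Z=18
Draw 10: a1=2.994, a2=2.196, a3=1.500, a4=1.672, a5=1.404, a0=9.766; τ=−ln(0.7220)/9.766=0.033 → t=1.397 > T=1.37: stop.
D first becomes ≤ 8 when it reaches 8 at the event at t=0.043.

Threshold first reached at t = 0.043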